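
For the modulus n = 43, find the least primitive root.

φ(43) = 43 − 1 = 42 = 2 · 3 · 7.
g is a primitive root iff g^(42/q) ≢ 1 (mod 43) for each prime q ∈ {2, 3, 7}.
g = 2: 2^21 ≡ 42; 2^14 ≡ 1 — hits 1, so not a primitive root.
g = 3: 3^21 ≡ 42; 3^14 ≡ 36; 3^6 ≡ 41 — none is 1, so 3 is a primitive root.
Hence the least primitive root of 43 is 3.

3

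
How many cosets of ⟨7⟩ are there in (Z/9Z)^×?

2

The order of 7 must divide φ(9) = φ(3^2) = 3·(3−1) = 6 = 2 · 3.
Divisors of 6: 1, 2, 3, 6.
Test each divisor d:
7^1 ≡ 7 (mod 9)
7^2 ≡ 4 (mod 9)
7^3 ≡ 1 (mod 9) ✓
So ord_9(7) = 3, hence |⟨7⟩| = 3.
[(Z/9Z)^× : ⟨7⟩] = 6/3 = 2.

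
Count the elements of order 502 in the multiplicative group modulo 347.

0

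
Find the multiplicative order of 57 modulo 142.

By Lagrange's theorem, ord_142(57) divides φ(142) = φ(2)·φ(71) = 1·70 = 70 = 2 · 5 · 7.
Divisors of 70: 1, 2, 5, 7, 10, 14, 35, 70.
Evaluate successive powers at the divisors of 70:
57^1 ≡ 57 (mod 142)
57^2 ≡ 125 (mod 142)
57^5 ≡ 1 (mod 142) ✓
The smallest such exponent is 5, so the order of 57 is 5.

5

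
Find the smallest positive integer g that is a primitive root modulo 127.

φ(127) = 127 − 1 = 126 = 2 · 3^2 · 7.
g is a primitive root iff g^(126/q) ≢ 1 (mod 127) for each prime q ∈ {2, 3, 7}.
g = 2: 2^63 ≡ 1 — hits 1, so not a primitive root.
g = 3: 3^63 ≡ 126; 3^42 ≡ 107; 3^18 ≡ 4 — none is 1, so 3 is a primitive root.
The smallest primitive root modulo 127 is 3.

3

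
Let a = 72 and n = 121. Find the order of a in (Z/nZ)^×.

By Lagrange's theorem, ord_121(72) divides φ(121) = φ(11^2) = 11·(11−1) = 110 = 2 · 5 · 11.
Divisors of 110: 1, 2, 5, 10, 11, 22, 55, 110.
Compute 72^d (mod 121) for the divisors d until we hit 1:
72^1 ≡ 72 (mod 121)
72^2 ≡ 102 (mod 121)
72^5 ≡ 98 (mod 121)
72^10 ≡ 45 (mod 121)
72^11 ≡ 94 (mod 121)
72^22 ≡ 3 (mod 121)
72^55 ≡ 120 (mod 121)
72^110 ≡ 1 (mod 121) ✓
The smallest such exponent is 110, so the order of 72 is 110.

110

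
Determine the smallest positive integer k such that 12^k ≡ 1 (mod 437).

66

ord(12) | φ(437) = φ(19·23) = (19−1)·(23−1) = 18·22 = 396 = 2^2 · 3^2 · 11.
Divisors of 396: 1, 2, 3, 4, 6, 9, 11, 12, 18, 22, 33, 36, 44, 66, 99, 132, 198, 396.
Check 12^d mod 437 for each divisor in increasing order:
12^1 ≡ 12
12^2 ≡ 144
12^3 ≡ 417
12^4 ≡ 197
12^6 ≡ 400
12^9 ≡ 303
12^11 ≡ 369
12^12 ≡ 58
12^18 ≡ 39
12^22 ≡ 254
12^33 ≡ 208
12^36 ≡ 210
12^44 ≡ 277
12^66 ≡ 1
Hence ord(12) = 66.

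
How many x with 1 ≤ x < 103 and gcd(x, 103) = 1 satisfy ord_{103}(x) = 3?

φ(103) = 103 − 1 = 102 = 2 · 3 · 17.
Since (Z/103Z)^× is cyclic of order 102, the number of elements of order d is φ(d) when d | 102 and 0 otherwise.
3 | 102, and φ(3) = 3 − 1 = 2.

2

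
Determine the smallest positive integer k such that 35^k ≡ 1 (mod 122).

60

Since 35 ∈ (Z/122Z)^×, its order divides φ(122) = φ(2)·φ(61) = 1·60 = 60 = 2^2 · 3 · 5.
Divisors of 60: 1, 2, 3, 4, 5, 6, 10, 12, 15, 20, 30, 60.
Evaluate successive powers at the divisors of 60:
35^1 ≡ 35 (mod 122)
35^2 ≡ 5 (mod 122)
35^3 ≡ 53 (mod 122)
35^4 ≡ 25 (mod 122)
35^5 ≡ 21 (mod 122)
35^6 ≡ 3 (mod 122)
35^10 ≡ 75 (mod 122)
35^12 ≡ 9 (mod 122)
35^15 ≡ 111 (mod 122)
35^20 ≡ 13 (mod 122)
35^30 ≡ 121 (mod 122)
35^60 ≡ 1 (mod 122) ✓
So ord_122(35) = 60.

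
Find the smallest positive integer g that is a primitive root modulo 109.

φ(109) = 109 − 1 = 108 = 2^2 · 3^3.
g is a primitive root iff g^(108/q) ≢ 1 (mod 109) for each prime q ∈ {2, 3}.
g = 2: 2^54 ≡ 108; 2^36 ≡ 1 — hits 1, so not a primitive root.
g = 3: 3^54 ≡ 1 — hits 1, so not a primitive root.
g = 4: 4^54 ≡ 1 — hits 1, so not a primitive root.
g = 5: 5^54 ≡ 1 — hits 1, so not a primitive root.
g = 6: 6^54 ≡ 108; 6^36 ≡ 63 — none is 1, so 6 is a primitive root.
The smallest primitive root modulo 109 is 6.

6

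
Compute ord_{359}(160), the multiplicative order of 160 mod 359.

179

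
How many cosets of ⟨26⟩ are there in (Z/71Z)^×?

Since 26 ∈ (Z/71Z)^×, its order divides φ(71) = 71 − 1 = 70 = 2 · 5 · 7.
Divisors of 70: 1, 2, 5, 7, 10, 14, 35, 70.
Evaluate successive powers at the divisors of 70:
26^1 ≡ 26
26^2 ≡ 37
26^5 ≡ 23
26^7 ≡ 70
26^10 ≡ 32
26^14 ≡ 1
The order of 26 is 14, so the subgroup it generates has 14 elements.
The index is φ(71) / ord(26) = 70 / 14 = 5.

5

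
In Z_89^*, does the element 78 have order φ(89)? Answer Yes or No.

No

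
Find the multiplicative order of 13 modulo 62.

30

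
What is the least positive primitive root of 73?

φ(73) = 73 − 1 = 72 = 2^3 · 3^2.
Test candidates g = 2, 3, … against the prime factors q ∈ {2, 3} of φ(73): g is a generator iff g^(72/q) ≢ 1 for every such q.
g = 2: 2^36 ≡ 1 — hits 1, so not a primitive root.
g = 3: 3^36 ≡ 1 — hits 1, so not a primitive root.
g = 4: 4^36 ≡ 1 — hits 1, so not a primitive root.
g = 5: 5^36 ≡ 72; 5^24 ≡ 8 — none is 1, so 5 is a primitive root.
The smallest primitive root modulo 73 is 5.

5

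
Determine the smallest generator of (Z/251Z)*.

φ(251) = 251 − 1 = 250 = 2 · 5^3.
g is a primitive root iff g^(250/q) ≢ 1 (mod 251) for each prime q ∈ {2, 5}.
g = 2: 2^125 ≡ 250; 2^50 ≡ 1 — hits 1, so not a primitive root.
g = 3: 3^125 ≡ 1 — hits 1, so not a primitive root.
g = 4: 4^125 ≡ 1 — hits 1, so not a primitive root.
g = 5: 5^125 ≡ 1 — hits 1, so not a primitive root.
g = 6: 6^125 ≡ 250; 6^50 ≡ 219 — none is 1, so 6 is a primitive root.
Hence the least primitive root of 251 is 6.

6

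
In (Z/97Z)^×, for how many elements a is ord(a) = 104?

0

φ(97) = 97 − 1 = 96 = 2^5 · 3.
In a cyclic group of order 96, there are φ(d) elements of order d for each divisor d of 96, and zero for non-divisors.
Here 96 is not a multiple of 104, so there are no elements of order 104.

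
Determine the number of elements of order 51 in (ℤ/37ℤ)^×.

0

φ(37) = 37 − 1 = 36 = 2^2 · 3^2.
In a cyclic group of order 36, there are φ(d) elements of order d for each divisor d of 36, and zero for non-divisors.
Since 51 ∤ 36, the count is 0.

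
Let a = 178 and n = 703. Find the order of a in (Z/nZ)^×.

18

ord(178) | φ(703) = φ(19·37) = (19−1)·(37−1) = 18·36 = 648 = 2^3 · 3^4.
Divisors of 648: 1, 2, 3, 4, 6, 8, 9, 12, 18, 24, 27, 36, 54, 72, 81, 108, 162, 216, 324, 648.
Compute 178^d (mod 703) for the divisors d until we hit 1:
178^1 ≡ 178 (mod 703)
178^2 ≡ 49 (mod 703)
178^3 ≡ 286 (mod 703)
178^4 ≡ 292 (mod 703)
178^6 ≡ 248 (mod 703)
178^8 ≡ 201 (mod 703)
178^9 ≡ 628 (mod 703)
178^12 ≡ 343 (mod 703)
178^18 ≡ 1 (mod 703) ✓
The smallest such exponent is 18, so the order of 178 is 18.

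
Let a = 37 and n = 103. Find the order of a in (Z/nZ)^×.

34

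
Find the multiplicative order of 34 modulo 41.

Since 34 ∈ (Z/41Z)^×, its order divides φ(41) = 41 − 1 = 40 = 2^3 · 5.
Divisors of 40: 1, 2, 4, 5, 8, 10, 20, 40.
Check 34^d mod 41 for each divisor in increasing order:
34^1 ≡ 34
34^2 ≡ 8
34^4 ≡ 23
34^5 ≡ 3
34^8 ≡ 37
34^10 ≡ 9
34^20 ≡ 40
34^40 ≡ 1
Therefore the multiplicative order of 34 modulo 41 is 40.

40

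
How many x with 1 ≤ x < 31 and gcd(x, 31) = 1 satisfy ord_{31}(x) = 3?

2

φ(31) = 31 − 1 = 30 = 2 · 3 · 5.
In a cyclic group of order 30, there are φ(d) elements of order d for each divisor d of 30, and zero for non-divisors.
3 | 30, and φ(3) = 3 − 1 = 2.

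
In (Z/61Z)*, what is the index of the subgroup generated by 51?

1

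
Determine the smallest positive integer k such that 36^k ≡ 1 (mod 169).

78

By Lagrange's theorem, ord_169(36) divides φ(169) = φ(13^2) = 13·(13−1) = 156 = 2^2 · 3 · 13.
Divisors of 156: 1, 2, 3, 4, 6, 12, 13, 26, 39, 52, 78, 156.
Test each divisor d:
36^1 ≡ 36
36^2 ≡ 113
36^3 ≡ 12
36^4 ≡ 94
36^6 ≡ 144
36^12 ≡ 118
36^13 ≡ 23
36^26 ≡ 22
36^39 ≡ 168
36^52 ≡ 146
36^78 ≡ 1
So ord_169(36) = 78.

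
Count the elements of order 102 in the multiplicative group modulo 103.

32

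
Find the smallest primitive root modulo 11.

φ(11) = 11 − 1 = 10 = 2 · 5.
g is a primitive root iff g^(10/q) ≢ 1 (mod 11) for each prime q ∈ {2, 5}.
g = 2: 2^5 ≡ 10; 2^2 ≡ 4 — none is 1, so 2 is a primitive root.
The smallest primitive root modulo 11 is 2.

2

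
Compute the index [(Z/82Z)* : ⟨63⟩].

1

By Lagrange's theorem, ord_82(63) divides φ(82) = φ(2)·φ(41) = 1·40 = 40 = 2^3 · 5.
Divisors of 40: 1, 2, 4, 5, 8, 10, 20, 40.
Compute 63^d (mod 82) for the divisors d until we hit 1:
63^1 ≡ 63 (mod 82)
63^2 ≡ 33 (mod 82)
63^4 ≡ 23 (mod 82)
63^5 ≡ 55 (mod 82)
63^8 ≡ 37 (mod 82)
63^10 ≡ 73 (mod 82)
63^20 ≡ 81 (mod 82)
63^40 ≡ 1 (mod 82) ✓
The order of 63 is 40, so the subgroup it generates has 40 elements.
[(Z/82Z)^× : ⟨63⟩] = 40/40 = 1.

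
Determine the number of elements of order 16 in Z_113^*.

8

φ(113) = 113 − 1 = 112 = 2^4 · 7.
Since (Z/113Z)^× is cyclic of order 112, the number of elements of order d is φ(d) when d | 112 and 0 otherwise.
16 = 2^4 divides 112, and φ(16) = 8.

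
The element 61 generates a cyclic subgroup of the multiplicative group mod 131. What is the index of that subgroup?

The order of 61 must divide φ(131) = 131 − 1 = 130 = 2 · 5 · 13.
Divisors of 130: 1, 2, 5, 10, 13, 26, 65, 130.
Compute 61^d (mod 131) for the divisors d until we hit 1:
61^1 ≡ 61 (mod 131)
61^2 ≡ 53 (mod 131)
61^5 ≡ 1 (mod 131) ✓
So ord_131(61) = 5, hence |⟨61⟩| = 5.
[(Z/131Z)^× : ⟨61⟩] = 130/5 = 26.

26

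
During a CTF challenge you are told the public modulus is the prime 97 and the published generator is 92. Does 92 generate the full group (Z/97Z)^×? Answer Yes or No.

Yes

φ(97) = 97 − 1 = 96 = 2^5 · 3.
An element g generates (Z/97Z)^× iff g^(96/q) ≢ 1 (mod 97) for each prime q ∈ {2, 3}.
92^48 ≡ 96 (mod 97)  [q = 2: ≢ 1 ✓]
92^32 ≡ 35 (mod 97)  [q = 3: ≢ 1 ✓]
All checks pass, so 92 has order 96 and is a primitive root modulo 97.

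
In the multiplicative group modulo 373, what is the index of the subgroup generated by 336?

4

Since 336 ∈ (Z/373Z)^×, its order divides φ(373) = 373 − 1 = 372 = 2^2 · 3 · 31.
Divisors of 372: 1, 2, 3, 4, 6, 12, 31, 62, 93, 124, 186, 372.
Check 336^d mod 373 for each divisor in increasing order:
336^1 ≡ 336 (mod 373)
336^2 ≡ 250 (mod 373)
336^3 ≡ 75 (mod 373)
336^4 ≡ 209 (mod 373)
336^6 ≡ 30 (mod 373)
336^12 ≡ 154 (mod 373)
336^31 ≡ 88 (mod 373)
336^62 ≡ 284 (mod 373)
336^93 ≡ 1 (mod 373) ✓
So ord_373(336) = 93, hence |⟨336⟩| = 93.
[(Z/373Z)^× : ⟨336⟩] = 372/93 = 4.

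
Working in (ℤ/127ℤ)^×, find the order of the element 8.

ord(8) | φ(127) = 127 − 1 = 126 = 2 · 3^2 · 7.
Divisors of 126: 1, 2, 3, 6, 7, 9, 14, 18, 21, 42, 63, 126.
Compute 8^d (mod 127) for the divisors d until we hit 1:
8^1 ≡ 8
8^2 ≡ 64
8^3 ≡ 4
8^6 ≡ 16
8^7 ≡ 1
So ord_127(8) = 7.

7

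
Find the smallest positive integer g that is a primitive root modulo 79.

3

φ(79) = 79 − 1 = 78 = 2 · 3 · 13.
Test candidates g = 2, 3, … against the prime factors q ∈ {2, 3, 13} of φ(79): g is a generator iff g^(78/q) ≢ 1 for every such q.
g = 2: 2^39 ≡ 1 — hits 1, so not a primitive root.
g = 3: 3^39 ≡ 78; 3^26 ≡ 23; 3^6 ≡ 18 — none is 1, so 3 is a primitive root.
So 3 is the smallest generator of (Z/79Z)^×.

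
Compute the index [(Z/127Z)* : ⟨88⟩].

ord(88) | φ(127) = 127 − 1 = 126 = 2 · 3^2 · 7.
Divisors of 126: 1, 2, 3, 6, 7, 9, 14, 18, 21, 42, 63, 126.
Compute 88^d (mod 127) for the divisors d until we hit 1:
88^1 ≡ 88 (mod 127)
88^2 ≡ 124 (mod 127)
88^3 ≡ 117 (mod 127)
88^6 ≡ 100 (mod 127)
88^7 ≡ 37 (mod 127)
88^9 ≡ 16 (mod 127)
88^14 ≡ 99 (mod 127)
88^18 ≡ 2 (mod 127)
88^21 ≡ 107 (mod 127)
88^42 ≡ 19 (mod 127)
88^63 ≡ 1 (mod 127) ✓
So ord_127(88) = 63, hence |⟨88⟩| = 63.
[(Z/127Z)^× : ⟨88⟩] = 126/63 = 2.

2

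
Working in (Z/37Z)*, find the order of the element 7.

The order of 7 must divide φ(37) = 37 − 1 = 36 = 2^2 · 3^2.
Divisors of 36: 1, 2, 3, 4, 6, 9, 12, 18, 36.
Test each divisor d:
7^1 ≡ 7 (mod 37)
7^2 ≡ 12 (mod 37)
7^3 ≡ 10 (mod 37)
7^4 ≡ 33 (mod 37)
7^6 ≡ 26 (mod 37)
7^9 ≡ 1 (mod 37) ✓
Therefore the multiplicative order of 7 modulo 37 is 9.

9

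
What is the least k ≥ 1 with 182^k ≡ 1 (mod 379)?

54

The order of 182 must divide φ(379) = 379 − 1 = 378 = 2 · 3^3 · 7.
Divisors of 378: 1, 2, 3, 6, 7, 9, 14, 18, 21, 27, 42, 54, 63, 126, 189, 378.
Test each divisor d:
182^1 ≡ 182
182^2 ≡ 151
182^3 ≡ 194
182^6 ≡ 115
182^7 ≡ 85
182^9 ≡ 328
182^14 ≡ 24
182^18 ≡ 327
182^21 ≡ 145
182^27 ≡ 378
182^42 ≡ 180
182^54 ≡ 1
So ord_379(182) = 54.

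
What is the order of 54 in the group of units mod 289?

By Lagrange's theorem, ord_289(54) divides φ(289) = φ(17^2) = 17·(17−1) = 272 = 2^4 · 17.
Divisors of 272: 1, 2, 4, 8, 16, 17, 34, 68, 136, 272.
Check 54^d mod 289 for each divisor in increasing order:
54^1 ≡ 54 (mod 289)
54^2 ≡ 26 (mod 289)
54^4 ≡ 98 (mod 289)
54^8 ≡ 67 (mod 289)
54^16 ≡ 154 (mod 289)
54^17 ≡ 224 (mod 289)
54^34 ≡ 179 (mod 289)
54^68 ≡ 251 (mod 289)
54^136 ≡ 288 (mod 289)
54^272 ≡ 1 (mod 289) ✓
Hence ord(54) = 272.

272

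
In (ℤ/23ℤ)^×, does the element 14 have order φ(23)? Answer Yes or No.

φ(23) = 23 − 1 = 22 = 2 · 11.
It suffices to check that the order of 14 is not a proper divisor of 22: compute 14^(22/q) for q ∈ {2, 11}.
14^11 ≡ 22 (mod 23)  [q = 2: ≢ 1 ✓]
14^2 ≡ 12 (mod 23)  [q = 11: ≢ 1 ✓]
Every test exponent gives a nontrivial residue, hence 14 generates the full group.

Yes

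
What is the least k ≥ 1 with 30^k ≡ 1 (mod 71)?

Since 30 ∈ (Z/71Z)^×, its order divides φ(71) = 71 − 1 = 70 = 2 · 5 · 7.
Divisors of 70: 1, 2, 5, 7, 10, 14, 35, 70.
Test each divisor d:
30^1 ≡ 30 (mod 71)
30^2 ≡ 48 (mod 71)
30^5 ≡ 37 (mod 71)
30^7 ≡ 1 (mod 71) ✓
So ord_71(30) = 7.

7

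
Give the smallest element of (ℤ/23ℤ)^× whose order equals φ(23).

5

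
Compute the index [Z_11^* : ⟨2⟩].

By Lagrange's theorem, ord_11(2) divides φ(11) = 11 − 1 = 10 = 2 · 5.
Divisors of 10: 1, 2, 5, 10.
Check 2^d mod 11 for each divisor in increasing order:
2^1 ≡ 2 (mod 11)
2^2 ≡ 4 (mod 11)
2^5 ≡ 10 (mod 11)
2^10 ≡ 1 (mod 11) ✓
Thus |⟨2⟩| = ord(2) = 10.
[(Z/11Z)^× : ⟨2⟩] = 10/10 = 1.

1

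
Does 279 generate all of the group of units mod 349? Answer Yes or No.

No

φ(349) = 349 − 1 = 348 = 2^2 · 3 · 29.
It suffices to check that the order of 279 is not a proper divisor of 348: compute 279^(348/q) for q ∈ {2, 3, 29}.
279^174 ≡ 1 (mod 349)  [q = 2: ≡ 1 ✗]
279^116 ≡ 226 (mod 349)  [q = 3: ≢ 1 ✓]
279^12 ≡ 210 (mod 349)  [q = 29: ≢ 1 ✓]
279^174 ≡ 1 shows ord(279) | 174, strictly less than φ(349); not a primitive root.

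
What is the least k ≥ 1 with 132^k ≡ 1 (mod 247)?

The order of 132 must divide φ(247) = φ(13·19) = (13−1)·(19−1) = 12·18 = 216 = 2^3 · 3^3.
Divisors of 216: 1, 2, 3, 4, 6, 8, 9, 12, 18, 24, 27, 36, 54, 72, 108, 216.
Check 132^d mod 247 for each divisor in increasing order:
132^1 ≡ 132 (mod 247)
132^2 ≡ 134 (mod 247)
132^3 ≡ 151 (mod 247)
132^4 ≡ 172 (mod 247)
132^6 ≡ 77 (mod 247)
132^8 ≡ 191 (mod 247)
132^9 ≡ 18 (mod 247)
132^12 ≡ 1 (mod 247) ✓
The smallest such exponent is 12, so the order of 132 is 12.

12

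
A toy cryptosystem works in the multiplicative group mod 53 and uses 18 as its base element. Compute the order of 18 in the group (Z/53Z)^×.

ord(18) | φ(53) = 53 − 1 = 52 = 2^2 · 13.
Divisors of 52: 1, 2, 4, 13, 26, 52.
Evaluate successive powers at the divisors of 52:
18^1 ≡ 18 (mod 53)
18^2 ≡ 6 (mod 53)
18^4 ≡ 36 (mod 53)
18^13 ≡ 23 (mod 53)
18^26 ≡ 52 (mod 53)
18^52 ≡ 1 (mod 53) ✓
Therefore the multiplicative order of 18 modulo 53 is 52.

52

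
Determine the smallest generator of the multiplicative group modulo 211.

2

φ(211) = 211 − 1 = 210 = 2 · 3 · 5 · 7.
Test candidates g = 2, 3, … against the prime factors q ∈ {2, 3, 5, 7} of φ(211): g is a generator iff g^(210/q) ≢ 1 for every such q.
g = 2: 2^105 ≡ 210; 2^70 ≡ 196; 2^42 ≡ 107; 2^30 ≡ 171 — none is 1, so 2 is a primitive root.
The smallest primitive root modulo 211 is 2.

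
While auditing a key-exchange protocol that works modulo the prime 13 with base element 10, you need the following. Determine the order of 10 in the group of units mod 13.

ord(10) | φ(13) = 13 − 1 = 12 = 2^2 · 3.
Divisors of 12: 1, 2, 3, 4, 6, 12.
Test each divisor d:
10^1 ≡ 10 (mod 13)
10^2 ≡ 9 (mod 13)
10^3 ≡ 12 (mod 13)
10^4 ≡ 3 (mod 13)
10^6 ≡ 1 (mod 13) ✓
Hence ord(10) = 6.

6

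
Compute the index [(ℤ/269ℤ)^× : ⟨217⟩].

ord(217) | φ(269) = 269 − 1 = 268 = 2^2 · 67.
Divisors of 268: 1, 2, 4, 67, 134, 268.
Compute 217^d (mod 269) for the divisors d until we hit 1:
217^1 ≡ 217
217^2 ≡ 14
217^4 ≡ 196
217^67 ≡ 268
217^134 ≡ 1
So ord_269(217) = 134, hence |⟨217⟩| = 134.
The index is φ(269) / ord(217) = 268 / 134 = 2.

2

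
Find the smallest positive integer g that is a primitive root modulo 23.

φ(23) = 23 − 1 = 22 = 2 · 11.
Test candidates g = 2, 3, … against the prime factors q ∈ {2, 11} of φ(23): g is a generator iff g^(22/q) ≢ 1 for every such q.
g = 2: 2^11 ≡ 1 — hits 1, so not a primitive root.
g = 3: 3^11 ≡ 1 — hits 1, so not a primitive root.
g = 4: 4^11 ≡ 1 — hits 1, so not a primitive root.
g = 5: 5^11 ≡ 22; 5^2 ≡ 2 — none is 1, so 5 is a primitive root.
The smallest primitive root modulo 23 is 5.

5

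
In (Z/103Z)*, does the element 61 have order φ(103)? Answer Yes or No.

φ(103) = 103 − 1 = 102 = 2 · 3 · 17.
Test 61^(102/q) mod 103 for each prime factor q of 102:
61^51 ≡ 1 (mod 103)  [q = 2: ≡ 1 ✗]
61^34 ≡ 1 (mod 103)  [q = 3: ≡ 1 ✗]
61^6 ≡ 34 (mod 103)  [q = 17: ≢ 1 ✓]
61^51 ≡ 1 shows ord(61) | 51, strictly less than φ(103); not a primitive root.

No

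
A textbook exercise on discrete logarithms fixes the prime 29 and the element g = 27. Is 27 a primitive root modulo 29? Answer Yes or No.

Yes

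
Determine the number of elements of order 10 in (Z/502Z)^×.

φ(502) = φ(2)·φ(251) = 1·250 = 250 = 2 · 5^3.
Since (Z/502Z)^× is cyclic of order 250, the number of elements of order d is φ(d) when d | 250 and 0 otherwise.
10 = 2 · 5 divides 250, and φ(10) = 4.

4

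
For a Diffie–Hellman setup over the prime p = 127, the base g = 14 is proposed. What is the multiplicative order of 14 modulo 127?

126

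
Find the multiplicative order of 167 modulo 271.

Since 167 ∈ (Z/271Z)^×, its order divides φ(271) = 271 − 1 = 270 = 2 · 3^3 · 5.
Divisors of 270: 1, 2, 3, 5, 6, 9, 10, 15, 18, 27, 30, 45, 54, 90, 135, 270.
Evaluate successive powers at the divisors of 270:
167^1 ≡ 167 (mod 271)
167^2 ≡ 247 (mod 271)
167^3 ≡ 57 (mod 271)
167^5 ≡ 258 (mod 271)
167^6 ≡ 268 (mod 271)
167^9 ≡ 100 (mod 271)
167^10 ≡ 169 (mod 271)
167^15 ≡ 242 (mod 271)
167^18 ≡ 244 (mod 271)
167^27 ≡ 10 (mod 271)
167^30 ≡ 28 (mod 271)
167^45 ≡ 1 (mod 271) ✓
So ord_271(167) = 45.

45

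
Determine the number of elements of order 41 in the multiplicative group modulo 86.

0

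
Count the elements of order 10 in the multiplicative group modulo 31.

4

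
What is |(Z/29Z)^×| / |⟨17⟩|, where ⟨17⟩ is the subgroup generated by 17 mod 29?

7

Since 17 ∈ (Z/29Z)^×, its order divides φ(29) = 29 − 1 = 28 = 2^2 · 7.
Divisors of 28: 1, 2, 4, 7, 14, 28.
Test each divisor d:
17^1 ≡ 17 (mod 29)
17^2 ≡ 28 (mod 29)
17^4 ≡ 1 (mod 29) ✓
Thus |⟨17⟩| = ord(17) = 4.
[(Z/29Z)^× : ⟨17⟩] = 28/4 = 7.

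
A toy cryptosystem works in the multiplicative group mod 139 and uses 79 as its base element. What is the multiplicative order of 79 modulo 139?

The order of 79 must divide φ(139) = 139 − 1 = 138 = 2 · 3 · 23.
Divisors of 138: 1, 2, 3, 6, 23, 46, 69, 138.
Evaluate successive powers at the divisors of 138:
79^1 ≡ 79 (mod 139)
79^2 ≡ 125 (mod 139)
79^3 ≡ 6 (mod 139)
79^6 ≡ 36 (mod 139)
79^23 ≡ 1 (mod 139) ✓
The smallest such exponent is 23, so the order of 79 is 23.

23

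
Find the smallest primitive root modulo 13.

2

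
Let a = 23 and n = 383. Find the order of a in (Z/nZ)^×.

191

Since 23 ∈ (Z/383Z)^×, its order divides φ(383) = 383 − 1 = 382 = 2 · 191.
Divisors of 382: 1, 2, 191, 382.
Compute 23^d (mod 383) for the divisors d until we hit 1:
23^1 ≡ 23 (mod 383)
23^2 ≡ 146 (mod 383)
23^191 ≡ 1 (mod 383) ✓
Therefore the multiplicative order of 23 modulo 383 is 191.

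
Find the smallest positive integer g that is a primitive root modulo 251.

φ(251) = 251 − 1 = 250 = 2 · 5^3.
Test candidates g = 2, 3, … against the prime factors q ∈ {2, 5} of φ(251): g is a generator iff g^(250/q) ≢ 1 for every such q.
g = 2: 2^125 ≡ 250; 2^50 ≡ 1 — hits 1, so not a primitive root.
g = 3: 3^125 ≡ 1 — hits 1, so not a primitive root.
g = 4: 4^125 ≡ 1 — hits 1, so not a primitive root.
g = 5: 5^125 ≡ 1 — hits 1, so not a primitive root.
g = 6: 6^125 ≡ 250; 6^50 ≡ 219 — none is 1, so 6 is a primitive root.
Hence the least primitive root of 251 is 6.

6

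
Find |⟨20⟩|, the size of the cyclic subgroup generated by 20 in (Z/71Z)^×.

The order of 20 must divide φ(71) = 71 − 1 = 70 = 2 · 5 · 7.
Divisors of 70: 1, 2, 5, 7, 10, 14, 35, 70.
Compute 20^d (mod 71) for the divisors d until we hit 1:
20^1 ≡ 20 (mod 71)
20^2 ≡ 45 (mod 71)
20^5 ≡ 30 (mod 71)
20^7 ≡ 1 (mod 71) ✓
The smallest such exponent is 7, so the order of 20 is 7.

7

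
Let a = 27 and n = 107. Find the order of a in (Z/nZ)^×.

53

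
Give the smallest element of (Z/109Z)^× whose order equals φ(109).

φ(109) = 109 − 1 = 108 = 2^2 · 3^3.
Test candidates g = 2, 3, … against the prime factors q ∈ {2, 3} of φ(109): g is a generator iff g^(108/q) ≢ 1 for every such q.
g = 2: 2^54 ≡ 108; 2^36 ≡ 1 — hits 1, so not a primitive root.
g = 3: 3^54 ≡ 1 — hits 1, so not a primitive root.
g = 4: 4^54 ≡ 1 — hits 1, so not a primitive root.
g = 5: 5^54 ≡ 1 — hits 1, so not a primitive root.
g = 6: 6^54 ≡ 108; 6^36 ≡ 63 — none is 1, so 6 is a primitive root.
The smallest primitive root modulo 109 is 6.

6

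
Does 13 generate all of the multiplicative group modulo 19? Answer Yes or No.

φ(19) = 19 − 1 = 18 = 2 · 3^2.
An element g generates (Z/19Z)^× iff g^(18/q) ≢ 1 (mod 19) for each prime q ∈ {2, 3}.
13^9 ≡ 18 (mod 19)  [q = 2: ≢ 1 ✓]
13^6 ≡ 11 (mod 19)  [q = 3: ≢ 1 ✓]
Every test exponent gives a nontrivial residue, hence 13 generates the full group.

Yes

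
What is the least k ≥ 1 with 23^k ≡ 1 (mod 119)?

48

Since 23 ∈ (Z/119Z)^×, its order divides φ(119) = φ(7·17) = (7−1)·(17−1) = 6·16 = 96 = 2^5 · 3.
Divisors of 96: 1, 2, 3, 4, 6, 8, 12, 16, 24, 32, 48, 96.
Compute 23^d (mod 119) for the divisors d until we hit 1:
23^1 ≡ 23 (mod 119)
23^2 ≡ 53 (mod 119)
23^3 ≡ 29 (mod 119)
23^4 ≡ 72 (mod 119)
23^6 ≡ 8 (mod 119)
23^8 ≡ 67 (mod 119)
23^12 ≡ 64 (mod 119)
23^16 ≡ 86 (mod 119)
23^24 ≡ 50 (mod 119)
23^32 ≡ 18 (mod 119)
23^48 ≡ 1 (mod 119) ✓
So ord_119(23) = 48.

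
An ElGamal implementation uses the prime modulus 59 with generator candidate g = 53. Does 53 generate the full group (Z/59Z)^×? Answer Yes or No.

No

φ(59) = 59 − 1 = 58 = 2 · 29.
It suffices to check that the order of 53 is not a proper divisor of 58: compute 53^(58/q) for q ∈ {2, 29}.
53^29 ≡ 1 (mod 59)  [q = 2: ≡ 1 ✗]
53^2 ≡ 36 (mod 59)  [q = 29: ≢ 1 ✓]
53^29 ≡ 1 shows ord(53) | 29, strictly less than φ(59); not a primitive root.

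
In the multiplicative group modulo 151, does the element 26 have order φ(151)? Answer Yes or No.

No

φ(151) = 151 − 1 = 150 = 2 · 3 · 5^2.
Test 26^(150/q) mod 151 for each prime factor q of 150:
26^75 ≡ 150 (mod 151)  [q = 2: ≢ 1 ✓]
26^50 ≡ 1 (mod 151)  [q = 3: ≡ 1 ✗]
26^30 ≡ 59 (mod 151)  [q = 5: ≢ 1 ✓]
26^50 ≡ 1 shows ord(26) | 50, strictly less than φ(151); not a primitive root.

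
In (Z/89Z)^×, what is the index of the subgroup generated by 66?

By Lagrange's theorem, ord_89(66) divides φ(89) = 89 − 1 = 88 = 2^3 · 11.
Divisors of 88: 1, 2, 4, 8, 11, 22, 44, 88.
Test each divisor d:
66^1 ≡ 66 (mod 89)
66^2 ≡ 84 (mod 89)
66^4 ≡ 25 (mod 89)
66^8 ≡ 2 (mod 89)
66^11 ≡ 52 (mod 89)
66^22 ≡ 34 (mod 89)
66^44 ≡ 88 (mod 89)
66^88 ≡ 1 (mod 89) ✓
Thus |⟨66⟩| = ord(66) = 88.
Index = |(Z/89Z)^×| / |⟨66⟩| = 88 / 88 = 1.

1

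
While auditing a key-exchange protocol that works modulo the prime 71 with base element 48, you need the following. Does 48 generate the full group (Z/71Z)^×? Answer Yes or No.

φ(71) = 71 − 1 = 70 = 2 · 5 · 7.
48 is a primitive root mod 71 iff 48^(φ(71)/q) ≢ 1 for every prime q | φ(71), i.e. q ∈ {2, 5, 7}.
48^35 ≡ 1 (mod 71)  [q = 2: ≡ 1 ✗]
48^14 ≡ 1 (mod 71)  [q = 5: ≡ 1 ✗]
48^10 ≡ 45 (mod 71)  [q = 7: ≢ 1 ✓]
Since 48^35 ≡ 1, the order of 48 divides 35 < 70, so 48 is not a primitive root.

No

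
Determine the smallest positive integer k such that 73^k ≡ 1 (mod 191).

The order of 73 must divide φ(191) = 191 − 1 = 190 = 2 · 5 · 19.
Divisors of 190: 1, 2, 5, 10, 19, 38, 95, 190.
Check 73^d mod 191 for each divisor in increasing order:
73^1 ≡ 73
73^2 ≡ 172
73^5 ≡ 186
73^10 ≡ 25
73^19 ≡ 142
73^38 ≡ 109
73^95 ≡ 190
73^190 ≡ 1
Hence ord(73) = 190.

190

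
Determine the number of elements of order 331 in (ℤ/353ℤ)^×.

0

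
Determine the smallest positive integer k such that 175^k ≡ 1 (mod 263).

262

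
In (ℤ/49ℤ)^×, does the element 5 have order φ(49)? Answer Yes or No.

Yes

φ(49) = φ(7^2) = 7·(7−1) = 42 = 2 · 3 · 7.
An element g generates (Z/49Z)^× iff g^(42/q) ≢ 1 (mod 49) for each prime q ∈ {2, 3, 7}.
5^21 ≡ 48 (mod 49)  [q = 2: ≢ 1 ✓]
5^14 ≡ 18 (mod 49)  [q = 3: ≢ 1 ✓]
5^6 ≡ 43 (mod 49)  [q = 7: ≢ 1 ✓]
Every test exponent gives a nontrivial residue, hence 5 generates the full group.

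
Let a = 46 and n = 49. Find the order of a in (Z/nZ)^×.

21

The order of 46 must divide φ(49) = φ(7^2) = 7·(7−1) = 42 = 2 · 3 · 7.
Divisors of 42: 1, 2, 3, 6, 7, 14, 21, 42.
Check 46^d mod 49 for each divisor in increasing order:
46^1 ≡ 46 (mod 49)
46^2 ≡ 9 (mod 49)
46^3 ≡ 22 (mod 49)
46^6 ≡ 43 (mod 49)
46^7 ≡ 18 (mod 49)
46^14 ≡ 30 (mod 49)
46^21 ≡ 1 (mod 49) ✓
Hence ord(46) = 21.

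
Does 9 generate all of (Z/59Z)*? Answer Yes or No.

φ(59) = 59 − 1 = 58 = 2 · 29.
9 is a primitive root mod 59 iff 9^(φ(59)/q) ≢ 1 for every prime q | φ(59), i.e. q ∈ {2, 29}.
9^29 ≡ 1 (mod 59)  [q = 2: ≡ 1 ✗]
9^2 ≡ 22 (mod 59)  [q = 29: ≢ 1 ✓]
The check at q = 2 fails, so 9 generates a proper subgroup.

No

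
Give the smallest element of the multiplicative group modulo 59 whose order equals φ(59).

2

φ(59) = 59 − 1 = 58 = 2 · 29.
Test candidates g = 2, 3, … against the prime factors q ∈ {2, 29} of φ(59): g is a generator iff g^(58/q) ≢ 1 for every such q.
g = 2: 2^29 ≡ 58; 2^2 ≡ 4 — none is 1, so 2 is a primitive root.
Hence the least primitive root of 59 is 2.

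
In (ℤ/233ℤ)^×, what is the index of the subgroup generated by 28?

2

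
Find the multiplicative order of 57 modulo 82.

5

By Lagrange's theorem, ord_82(57) divides φ(82) = φ(2)·φ(41) = 1·40 = 40 = 2^3 · 5.
Divisors of 40: 1, 2, 4, 5, 8, 10, 20, 40.
Test each divisor d:
57^1 ≡ 57 (mod 82)
57^2 ≡ 51 (mod 82)
57^4 ≡ 59 (mod 82)
57^5 ≡ 1 (mod 82) ✓
Hence ord(57) = 5.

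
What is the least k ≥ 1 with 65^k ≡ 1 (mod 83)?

Since 65 ∈ (Z/83Z)^×, its order divides φ(83) = 83 − 1 = 82 = 2 · 41.
Divisors of 82: 1, 2, 41, 82.
Test each divisor d:
65^1 ≡ 65
65^2 ≡ 75
65^41 ≡ 1
So ord_83(65) = 41.

41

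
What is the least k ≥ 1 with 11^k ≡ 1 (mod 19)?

ord(11) | φ(19) = 19 − 1 = 18 = 2 · 3^2.
Divisors of 18: 1, 2, 3, 6, 9, 18.
Check 11^d mod 19 for each divisor in increasing order:
11^1 ≡ 11 (mod 19)
11^2 ≡ 7 (mod 19)
11^3 ≡ 1 (mod 19) ✓
Hence ord(11) = 3.

3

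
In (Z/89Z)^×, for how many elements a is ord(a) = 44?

20

φ(89) = 89 − 1 = 88 = 2^3 · 11.
(Z/89Z)^× is cyclic (|G| = 88); a cyclic group of order m has exactly φ(d) elements of each order d | m, and none otherwise.
44 = 2^2 · 11 divides 88, and φ(44) = 20.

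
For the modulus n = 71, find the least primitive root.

φ(71) = 71 − 1 = 70 = 2 · 5 · 7.
g is a primitive root iff g^(70/q) ≢ 1 (mod 71) for each prime q ∈ {2, 5, 7}.
g = 2: 2^35 ≡ 1 — hits 1, so not a primitive root.
g = 3: 3^35 ≡ 1 — hits 1, so not a primitive root.
g = 4: 4^35 ≡ 1 — hits 1, so not a primitive root.
g = 5: 5^35 ≡ 1 — hits 1, so not a primitive root.
g = 6: 6^35 ≡ 1 — hits 1, so not a primitive root.
g = 7: 7^35 ≡ 70; 7^14 ≡ 54; 7^10 ≡ 45 — none is 1, so 7 is a primitive root.
The smallest primitive root modulo 71 is 7.

7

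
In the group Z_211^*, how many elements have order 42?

12

φ(211) = 211 − 1 = 210 = 2 · 3 · 5 · 7.
Since (Z/211Z)^× is cyclic of order 210, the number of elements of order d is φ(d) when d | 210 and 0 otherwise.
42 = 2 · 3 · 7 divides 210, and φ(42) = 12.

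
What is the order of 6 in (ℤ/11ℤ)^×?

By Lagrange's theorem, ord_11(6) divides φ(11) = 11 − 1 = 10 = 2 · 5.
Divisors of 10: 1, 2, 5, 10.
Compute 6^d (mod 11) for the divisors d until we hit 1:
6^1 ≡ 6 (mod 11)
6^2 ≡ 3 (mod 11)
6^5 ≡ 10 (mod 11)
6^10 ≡ 1 (mod 11) ✓
So ord_11(6) = 10.

10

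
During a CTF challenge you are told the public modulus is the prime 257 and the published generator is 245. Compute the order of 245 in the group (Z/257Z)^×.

256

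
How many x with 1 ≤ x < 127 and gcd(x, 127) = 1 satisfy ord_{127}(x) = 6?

φ(127) = 127 − 1 = 126 = 2 · 3^2 · 7.
Since (Z/127Z)^× is cyclic of order 126, the number of elements of order d is φ(d) when d | 126 and 0 otherwise.
6 = 2 · 3 divides 126, and φ(6) = 2.

2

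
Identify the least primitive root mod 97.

5

φ(97) = 97 − 1 = 96 = 2^5 · 3.
g is a primitive root iff g^(96/q) ≢ 1 (mod 97) for each prime q ∈ {2, 3}.
g = 2: 2^48 ≡ 1 — hits 1, so not a primitive root.
g = 3: 3^48 ≡ 1 — hits 1, so not a primitive root.
g = 4: 4^48 ≡ 1 — hits 1, so not a primitive root.
g = 5: 5^48 ≡ 96; 5^32 ≡ 35 — none is 1, so 5 is a primitive root.
The smallest primitive root modulo 97 is 5.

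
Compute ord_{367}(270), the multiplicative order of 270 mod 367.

ord(270) | φ(367) = 367 − 1 = 366 = 2 · 3 · 61.
Divisors of 366: 1, 2, 3, 6, 61, 122, 183, 366.
Compute 270^d (mod 367) for the divisors d until we hit 1:
270^1 ≡ 270 (mod 367)
270^2 ≡ 234 (mod 367)
270^3 ≡ 56 (mod 367)
270^6 ≡ 200 (mod 367)
270^61 ≡ 83 (mod 367)
270^122 ≡ 283 (mod 367)
270^183 ≡ 1 (mod 367) ✓
Therefore the multiplicative order of 270 modulo 367 is 183.

183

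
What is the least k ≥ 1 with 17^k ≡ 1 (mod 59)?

29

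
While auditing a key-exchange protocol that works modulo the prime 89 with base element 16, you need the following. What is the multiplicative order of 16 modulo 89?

11

The order of 16 must divide φ(89) = 89 − 1 = 88 = 2^3 · 11.
Divisors of 88: 1, 2, 4, 8, 11, 22, 44, 88.
Compute 16^d (mod 89) for the divisors d until we hit 1:
16^1 ≡ 16 (mod 89)
16^2 ≡ 78 (mod 89)
16^4 ≡ 32 (mod 89)
16^8 ≡ 45 (mod 89)
16^11 ≡ 1 (mod 89) ✓
So ord_89(16) = 11.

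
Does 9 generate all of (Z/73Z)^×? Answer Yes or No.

φ(73) = 73 − 1 = 72 = 2^3 · 3^2.
An element g generates (Z/73Z)^× iff g^(72/q) ≢ 1 (mod 73) for each prime q ∈ {2, 3}.
9^36 ≡ 1 (mod 73)  [q = 2: ≡ 1 ✗]
9^24 ≡ 1 (mod 73)  [q = 3: ≡ 1 ✗]
The check at q = 2 fails, so 9 generates a proper subgroup.

No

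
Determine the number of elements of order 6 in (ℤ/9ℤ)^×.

2

φ(9) = φ(3^2) = 3·(3−1) = 6 = 2 · 3.
In a cyclic group of order 6, there are φ(d) elements of order d for each divisor d of 6, and zero for non-divisors.
6 = 2 · 3 divides 6, and φ(6) = 2.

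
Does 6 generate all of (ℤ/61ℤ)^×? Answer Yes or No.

Yes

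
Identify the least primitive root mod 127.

3

φ(127) = 127 − 1 = 126 = 2 · 3^2 · 7.
Test candidates g = 2, 3, … against the prime factors q ∈ {2, 3, 7} of φ(127): g is a generator iff g^(126/q) ≢ 1 for every such q.
g = 2: 2^63 ≡ 1 — hits 1, so not a primitive root.
g = 3: 3^63 ≡ 126; 3^42 ≡ 107; 3^18 ≡ 4 — none is 1, so 3 is a primitive root.
Hence the least primitive root of 127 is 3.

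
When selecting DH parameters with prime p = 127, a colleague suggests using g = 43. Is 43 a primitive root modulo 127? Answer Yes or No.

φ(127) = 127 − 1 = 126 = 2 · 3^2 · 7.
43 is a primitive root mod 127 iff 43^(φ(127)/q) ≢ 1 for every prime q | φ(127), i.e. q ∈ {2, 3, 7}.
43^63 ≡ 126 (mod 127)  [q = 2: ≢ 1 ✓]
43^42 ≡ 19 (mod 127)  [q = 3: ≢ 1 ✓]
43^18 ≡ 4 (mod 127)  [q = 7: ≢ 1 ✓]
Every test exponent gives a nontrivial residue, hence 43 generates the full group.

Yes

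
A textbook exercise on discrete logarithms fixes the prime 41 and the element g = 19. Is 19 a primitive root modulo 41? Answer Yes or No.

Yes

φ(41) = 41 − 1 = 40 = 2^3 · 5.
Test 19^(40/q) mod 41 for each prime factor q of 40:
19^20 ≡ 40 (mod 41)  [q = 2: ≢ 1 ✓]
19^8 ≡ 37 (mod 41)  [q = 5: ≢ 1 ✓]
None equal 1, so ord_41(19) = 40: 19 is a primitive root.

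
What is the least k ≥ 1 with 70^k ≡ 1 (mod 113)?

ord(70) | φ(113) = 113 − 1 = 112 = 2^4 · 7.
Divisors of 112: 1, 2, 4, 7, 8, 14, 16, 28, 56, 112.
Compute 70^d (mod 113) for the divisors d until we hit 1:
70^1 ≡ 70
70^2 ≡ 41
70^4 ≡ 99
70^7 ≡ 48
70^8 ≡ 83
70^14 ≡ 44
70^16 ≡ 109
70^28 ≡ 15
70^56 ≡ 112
70^112 ≡ 1
Therefore the multiplicative order of 70 modulo 113 is 112.

112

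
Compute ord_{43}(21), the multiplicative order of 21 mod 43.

7

The order of 21 must divide φ(43) = 43 − 1 = 42 = 2 · 3 · 7.
Divisors of 42: 1, 2, 3, 6, 7, 14, 21, 42.
Compute 21^d (mod 43) for the divisors d until we hit 1:
21^1 ≡ 21
21^2 ≡ 11
21^3 ≡ 16
21^6 ≡ 41
21^7 ≡ 1
So ord_43(21) = 7.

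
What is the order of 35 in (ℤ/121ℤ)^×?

ord(35) | φ(121) = φ(11^2) = 11·(11−1) = 110 = 2 · 5 · 11.
Divisors of 110: 1, 2, 5, 10, 11, 22, 55, 110.
Compute 35^d (mod 121) for the divisors d until we hit 1:
35^1 ≡ 35
35^2 ≡ 15
35^5 ≡ 10
35^10 ≡ 100
35^11 ≡ 112
35^22 ≡ 81
35^55 ≡ 120
35^110 ≡ 1
Hence ord(35) = 110.

110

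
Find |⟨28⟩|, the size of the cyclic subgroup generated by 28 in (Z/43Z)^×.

42

By Lagrange's theorem, ord_43(28) divides φ(43) = 43 − 1 = 42 = 2 · 3 · 7.
Divisors of 42: 1, 2, 3, 6, 7, 14, 21, 42.
Check 28^d mod 43 for each divisor in increasing order:
28^1 ≡ 28 (mod 43)
28^2 ≡ 10 (mod 43)
28^3 ≡ 22 (mod 43)
28^6 ≡ 11 (mod 43)
28^7 ≡ 7 (mod 43)
28^14 ≡ 6 (mod 43)
28^21 ≡ 42 (mod 43)
28^42 ≡ 1 (mod 43) ✓
The smallest such exponent is 42, so the order of 28 is 42.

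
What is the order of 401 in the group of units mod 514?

128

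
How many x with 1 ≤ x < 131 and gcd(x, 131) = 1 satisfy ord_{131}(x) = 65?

48

φ(131) = 131 − 1 = 130 = 2 · 5 · 13.
(Z/131Z)^× is cyclic (|G| = 130); a cyclic group of order m has exactly φ(d) elements of each order d | m, and none otherwise.
65 = 5 · 13 divides 130, and φ(65) = 48.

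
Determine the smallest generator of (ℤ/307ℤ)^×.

φ(307) = 307 − 1 = 306 = 2 · 3^2 · 17.
Test candidates g = 2, 3, … against the prime factors q ∈ {2, 3, 17} of φ(307): g is a generator iff g^(306/q) ≢ 1 for every such q.
g = 2: 2^153 ≡ 306; 2^102 ≡ 1 — hits 1, so not a primitive root.
g = 3: 3^153 ≡ 306; 3^102 ≡ 1 — hits 1, so not a primitive root.
g = 4: 4^153 ≡ 1 — hits 1, so not a primitive root.
g = 5: 5^153 ≡ 306; 5^102 ≡ 289; 5^18 ≡ 81 — none is 1, so 5 is a primitive root.
The smallest primitive root modulo 307 is 5.

5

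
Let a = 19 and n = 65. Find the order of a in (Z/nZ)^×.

The order of 19 must divide φ(65) = φ(5·13) = (5−1)·(13−1) = 4·12 = 48 = 2^4 · 3.
Divisors of 48: 1, 2, 3, 4, 6, 8, 12, 16, 24, 48.
Evaluate successive powers at the divisors of 48:
19^1 ≡ 19 (mod 65)
19^2 ≡ 36 (mod 65)
19^3 ≡ 34 (mod 65)
19^4 ≡ 61 (mod 65)
19^6 ≡ 51 (mod 65)
19^8 ≡ 16 (mod 65)
19^12 ≡ 1 (mod 65) ✓
The smallest such exponent is 12, so the order of 19 is 12.

12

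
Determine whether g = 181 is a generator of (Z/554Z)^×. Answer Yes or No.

φ(554) = φ(2)·φ(277) = 1·276 = 276 = 2^2 · 3 · 23.
An element g generates (Z/554Z)^× iff g^(276/q) ≢ 1 (mod 554) for each prime q ∈ {2, 3, 23}.
181^138 ≡ 553 (mod 554)  [q = 2: ≢ 1 ✓]
181^92 ≡ 437 (mod 554)  [q = 3: ≢ 1 ✓]
181^12 ≡ 293 (mod 554)  [q = 23: ≢ 1 ✓]
None equal 1, so ord_554(181) = 276: 181 is a primitive root.

Yes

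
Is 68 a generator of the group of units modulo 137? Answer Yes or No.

φ(137) = 137 − 1 = 136 = 2^3 · 17.
Test 68^(136/q) mod 137 for each prime factor q of 136:
68^68 ≡ 1 (mod 137)  [q = 2: ≡ 1 ✗]
68^8 ≡ 38 (mod 137)  [q = 17: ≢ 1 ✓]
68^68 ≡ 1 shows ord(68) | 68, strictly less than φ(137); not a primitive root.

No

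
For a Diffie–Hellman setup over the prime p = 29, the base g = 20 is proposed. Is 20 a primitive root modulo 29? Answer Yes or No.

No

φ(29) = 29 − 1 = 28 = 2^2 · 7.
An element g generates (Z/29Z)^× iff g^(28/q) ≢ 1 (mod 29) for each prime q ∈ {2, 7}.
20^14 ≡ 1 (mod 29)  [q = 2: ≡ 1 ✗]
20^4 ≡ 7 (mod 29)  [q = 7: ≢ 1 ✓]
Since 20^14 ≡ 1, the order of 20 divides 14 < 28, so 20 is not a primitive root.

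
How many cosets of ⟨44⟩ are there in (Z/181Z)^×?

ord(44) | φ(181) = 181 − 1 = 180 = 2^2 · 3^2 · 5.
Divisors of 180: 1, 2, 3, 4, 5, 6, 9, 10, 12, 15, 18, 20, 30, 36, 45, 60, 90, 180.
Test each divisor d:
44^1 ≡ 44 (mod 181)
44^2 ≡ 126 (mod 181)
44^3 ≡ 114 (mod 181)
44^4 ≡ 129 (mod 181)
44^5 ≡ 65 (mod 181)
44^6 ≡ 145 (mod 181)
44^9 ≡ 59 (mod 181)
44^10 ≡ 62 (mod 181)
44^12 ≡ 29 (mod 181)
44^15 ≡ 48 (mod 181)
44^18 ≡ 42 (mod 181)
44^20 ≡ 43 (mod 181)
44^30 ≡ 132 (mod 181)
44^36 ≡ 135 (mod 181)
44^45 ≡ 1 (mod 181) ✓
So ord_181(44) = 45, hence |⟨44⟩| = 45.
The index is φ(181) / ord(44) = 180 / 45 = 4.

4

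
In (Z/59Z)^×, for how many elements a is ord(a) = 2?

φ(59) = 59 − 1 = 58 = 2 · 29.
Since (Z/59Z)^× is cyclic of order 58, the number of elements of order d is φ(d) when d | 58 and 0 otherwise.
2 | 58, and φ(2) = 2 − 1 = 1.

1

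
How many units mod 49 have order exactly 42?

φ(49) = φ(7^2) = 7·(7−1) = 42 = 2 · 3 · 7.
Since (Z/49Z)^× is cyclic of order 42, the number of elements of order d is φ(d) when d | 42 and 0 otherwise.
42 = 2 · 3 · 7 divides 42, and φ(42) = 12.

12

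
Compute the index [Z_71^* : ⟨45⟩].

10

By Lagrange's theorem, ord_71(45) divides φ(71) = 71 − 1 = 70 = 2 · 5 · 7.
Divisors of 70: 1, 2, 5, 7, 10, 14, 35, 70.
Compute 45^d (mod 71) for the divisors d until we hit 1:
45^1 ≡ 45 (mod 71)
45^2 ≡ 37 (mod 71)
45^5 ≡ 48 (mod 71)
45^7 ≡ 1 (mod 71) ✓
Thus |⟨45⟩| = ord(45) = 7.
[(Z/71Z)^× : ⟨45⟩] = 70/7 = 10.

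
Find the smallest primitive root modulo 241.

7

φ(241) = 241 − 1 = 240 = 2^4 · 3 · 5.
Test candidates g = 2, 3, … against the prime factors q ∈ {2, 3, 5} of φ(241): g is a generator iff g^(240/q) ≢ 1 for every such q.
g = 2: 2^120 ≡ 1 — hits 1, so not a primitive root.
g = 3: 3^120 ≡ 1 — hits 1, so not a primitive root.
g = 4: 4^120 ≡ 1 — hits 1, so not a primitive root.
g = 5: 5^120 ≡ 1 — hits 1, so not a primitive root.
g = 6: 6^120 ≡ 1 — hits 1, so not a primitive root.
g = 7: 7^120 ≡ 240; 7^80 ≡ 15; 7^48 ≡ 91 — none is 1, so 7 is a primitive root.
Hence the least primitive root of 241 is 7.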